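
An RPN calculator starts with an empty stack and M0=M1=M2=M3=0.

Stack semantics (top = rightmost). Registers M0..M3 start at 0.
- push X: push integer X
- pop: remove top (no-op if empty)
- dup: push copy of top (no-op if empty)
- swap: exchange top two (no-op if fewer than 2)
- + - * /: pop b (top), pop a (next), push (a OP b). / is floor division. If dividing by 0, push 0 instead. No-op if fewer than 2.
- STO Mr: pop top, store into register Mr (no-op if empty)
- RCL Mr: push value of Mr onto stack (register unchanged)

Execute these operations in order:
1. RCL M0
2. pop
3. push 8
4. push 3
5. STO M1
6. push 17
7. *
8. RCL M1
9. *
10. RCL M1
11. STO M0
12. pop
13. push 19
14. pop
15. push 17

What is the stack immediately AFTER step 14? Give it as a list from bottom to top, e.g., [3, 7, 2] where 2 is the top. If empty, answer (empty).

After op 1 (RCL M0): stack=[0] mem=[0,0,0,0]
After op 2 (pop): stack=[empty] mem=[0,0,0,0]
After op 3 (push 8): stack=[8] mem=[0,0,0,0]
After op 4 (push 3): stack=[8,3] mem=[0,0,0,0]
After op 5 (STO M1): stack=[8] mem=[0,3,0,0]
After op 6 (push 17): stack=[8,17] mem=[0,3,0,0]
After op 7 (*): stack=[136] mem=[0,3,0,0]
After op 8 (RCL M1): stack=[136,3] mem=[0,3,0,0]
After op 9 (*): stack=[408] mem=[0,3,0,0]
After op 10 (RCL M1): stack=[408,3] mem=[0,3,0,0]
After op 11 (STO M0): stack=[408] mem=[3,3,0,0]
After op 12 (pop): stack=[empty] mem=[3,3,0,0]
After op 13 (push 19): stack=[19] mem=[3,3,0,0]
After op 14 (pop): stack=[empty] mem=[3,3,0,0]

(empty)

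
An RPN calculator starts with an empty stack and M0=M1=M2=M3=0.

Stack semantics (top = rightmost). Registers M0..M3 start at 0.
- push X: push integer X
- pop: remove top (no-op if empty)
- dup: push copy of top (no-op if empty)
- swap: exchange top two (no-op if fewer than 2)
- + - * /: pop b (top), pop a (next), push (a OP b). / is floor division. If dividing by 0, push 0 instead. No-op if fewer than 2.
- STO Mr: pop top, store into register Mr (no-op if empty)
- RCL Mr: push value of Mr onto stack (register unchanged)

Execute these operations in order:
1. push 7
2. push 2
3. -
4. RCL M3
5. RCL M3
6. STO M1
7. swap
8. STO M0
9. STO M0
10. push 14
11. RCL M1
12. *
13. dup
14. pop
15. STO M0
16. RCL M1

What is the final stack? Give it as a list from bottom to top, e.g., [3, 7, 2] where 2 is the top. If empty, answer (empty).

Answer: [0]

Derivation:
After op 1 (push 7): stack=[7] mem=[0,0,0,0]
After op 2 (push 2): stack=[7,2] mem=[0,0,0,0]
After op 3 (-): stack=[5] mem=[0,0,0,0]
After op 4 (RCL M3): stack=[5,0] mem=[0,0,0,0]
After op 5 (RCL M3): stack=[5,0,0] mem=[0,0,0,0]
After op 6 (STO M1): stack=[5,0] mem=[0,0,0,0]
After op 7 (swap): stack=[0,5] mem=[0,0,0,0]
After op 8 (STO M0): stack=[0] mem=[5,0,0,0]
After op 9 (STO M0): stack=[empty] mem=[0,0,0,0]
After op 10 (push 14): stack=[14] mem=[0,0,0,0]
After op 11 (RCL M1): stack=[14,0] mem=[0,0,0,0]
After op 12 (*): stack=[0] mem=[0,0,0,0]
After op 13 (dup): stack=[0,0] mem=[0,0,0,0]
After op 14 (pop): stack=[0] mem=[0,0,0,0]
After op 15 (STO M0): stack=[empty] mem=[0,0,0,0]
After op 16 (RCL M1): stack=[0] mem=[0,0,0,0]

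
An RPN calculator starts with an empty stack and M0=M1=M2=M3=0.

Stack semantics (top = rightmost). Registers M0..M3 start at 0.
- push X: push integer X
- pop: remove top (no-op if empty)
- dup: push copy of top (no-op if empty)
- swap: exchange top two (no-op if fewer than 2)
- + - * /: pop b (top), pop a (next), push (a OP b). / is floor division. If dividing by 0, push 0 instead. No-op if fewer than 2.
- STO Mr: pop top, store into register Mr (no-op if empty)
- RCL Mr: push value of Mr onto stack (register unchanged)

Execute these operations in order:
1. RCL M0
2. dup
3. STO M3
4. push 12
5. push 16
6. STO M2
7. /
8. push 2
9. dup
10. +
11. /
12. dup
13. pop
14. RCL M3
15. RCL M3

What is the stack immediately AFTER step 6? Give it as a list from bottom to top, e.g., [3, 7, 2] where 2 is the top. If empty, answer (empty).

After op 1 (RCL M0): stack=[0] mem=[0,0,0,0]
After op 2 (dup): stack=[0,0] mem=[0,0,0,0]
After op 3 (STO M3): stack=[0] mem=[0,0,0,0]
After op 4 (push 12): stack=[0,12] mem=[0,0,0,0]
After op 5 (push 16): stack=[0,12,16] mem=[0,0,0,0]
After op 6 (STO M2): stack=[0,12] mem=[0,0,16,0]

[0, 12]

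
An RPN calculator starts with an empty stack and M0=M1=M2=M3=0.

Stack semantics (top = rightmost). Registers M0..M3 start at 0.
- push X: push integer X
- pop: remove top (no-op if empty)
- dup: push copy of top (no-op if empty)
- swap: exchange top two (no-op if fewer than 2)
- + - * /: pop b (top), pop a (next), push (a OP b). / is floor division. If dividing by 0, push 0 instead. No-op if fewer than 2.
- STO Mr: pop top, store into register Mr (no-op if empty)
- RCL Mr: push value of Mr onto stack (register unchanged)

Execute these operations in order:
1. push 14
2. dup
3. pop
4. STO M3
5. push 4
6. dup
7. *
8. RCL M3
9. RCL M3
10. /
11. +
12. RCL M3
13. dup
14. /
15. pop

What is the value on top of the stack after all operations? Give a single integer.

Answer: 17

Derivation:
After op 1 (push 14): stack=[14] mem=[0,0,0,0]
After op 2 (dup): stack=[14,14] mem=[0,0,0,0]
After op 3 (pop): stack=[14] mem=[0,0,0,0]
After op 4 (STO M3): stack=[empty] mem=[0,0,0,14]
After op 5 (push 4): stack=[4] mem=[0,0,0,14]
After op 6 (dup): stack=[4,4] mem=[0,0,0,14]
After op 7 (*): stack=[16] mem=[0,0,0,14]
After op 8 (RCL M3): stack=[16,14] mem=[0,0,0,14]
After op 9 (RCL M3): stack=[16,14,14] mem=[0,0,0,14]
After op 10 (/): stack=[16,1] mem=[0,0,0,14]
After op 11 (+): stack=[17] mem=[0,0,0,14]
After op 12 (RCL M3): stack=[17,14] mem=[0,0,0,14]
After op 13 (dup): stack=[17,14,14] mem=[0,0,0,14]
After op 14 (/): stack=[17,1] mem=[0,0,0,14]
After op 15 (pop): stack=[17] mem=[0,0,0,14]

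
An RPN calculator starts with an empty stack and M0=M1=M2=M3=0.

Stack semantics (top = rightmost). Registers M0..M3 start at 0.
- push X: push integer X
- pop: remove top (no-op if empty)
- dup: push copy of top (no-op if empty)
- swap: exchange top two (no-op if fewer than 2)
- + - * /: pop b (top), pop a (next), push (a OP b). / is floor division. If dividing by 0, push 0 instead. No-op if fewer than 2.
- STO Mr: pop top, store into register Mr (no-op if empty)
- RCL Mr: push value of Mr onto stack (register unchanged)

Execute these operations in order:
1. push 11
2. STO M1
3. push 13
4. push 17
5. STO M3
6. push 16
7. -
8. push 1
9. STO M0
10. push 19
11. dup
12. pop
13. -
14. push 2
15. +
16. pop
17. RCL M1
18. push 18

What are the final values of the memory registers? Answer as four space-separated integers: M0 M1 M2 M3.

Answer: 1 11 0 17

Derivation:
After op 1 (push 11): stack=[11] mem=[0,0,0,0]
After op 2 (STO M1): stack=[empty] mem=[0,11,0,0]
After op 3 (push 13): stack=[13] mem=[0,11,0,0]
After op 4 (push 17): stack=[13,17] mem=[0,11,0,0]
After op 5 (STO M3): stack=[13] mem=[0,11,0,17]
After op 6 (push 16): stack=[13,16] mem=[0,11,0,17]
After op 7 (-): stack=[-3] mem=[0,11,0,17]
After op 8 (push 1): stack=[-3,1] mem=[0,11,0,17]
After op 9 (STO M0): stack=[-3] mem=[1,11,0,17]
After op 10 (push 19): stack=[-3,19] mem=[1,11,0,17]
After op 11 (dup): stack=[-3,19,19] mem=[1,11,0,17]
After op 12 (pop): stack=[-3,19] mem=[1,11,0,17]
After op 13 (-): stack=[-22] mem=[1,11,0,17]
After op 14 (push 2): stack=[-22,2] mem=[1,11,0,17]
After op 15 (+): stack=[-20] mem=[1,11,0,17]
After op 16 (pop): stack=[empty] mem=[1,11,0,17]
After op 17 (RCL M1): stack=[11] mem=[1,11,0,17]
After op 18 (push 18): stack=[11,18] mem=[1,11,0,17]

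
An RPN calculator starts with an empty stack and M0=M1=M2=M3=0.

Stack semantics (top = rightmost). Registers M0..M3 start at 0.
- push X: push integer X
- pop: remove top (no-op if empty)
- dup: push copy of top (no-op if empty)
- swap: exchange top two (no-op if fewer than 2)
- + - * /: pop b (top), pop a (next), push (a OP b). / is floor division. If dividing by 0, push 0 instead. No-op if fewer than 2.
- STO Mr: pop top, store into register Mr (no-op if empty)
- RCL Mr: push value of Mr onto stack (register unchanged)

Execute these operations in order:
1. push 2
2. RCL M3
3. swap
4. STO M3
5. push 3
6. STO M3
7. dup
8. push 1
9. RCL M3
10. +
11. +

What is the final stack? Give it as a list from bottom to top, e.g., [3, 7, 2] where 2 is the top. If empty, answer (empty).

After op 1 (push 2): stack=[2] mem=[0,0,0,0]
After op 2 (RCL M3): stack=[2,0] mem=[0,0,0,0]
After op 3 (swap): stack=[0,2] mem=[0,0,0,0]
After op 4 (STO M3): stack=[0] mem=[0,0,0,2]
After op 5 (push 3): stack=[0,3] mem=[0,0,0,2]
After op 6 (STO M3): stack=[0] mem=[0,0,0,3]
After op 7 (dup): stack=[0,0] mem=[0,0,0,3]
After op 8 (push 1): stack=[0,0,1] mem=[0,0,0,3]
After op 9 (RCL M3): stack=[0,0,1,3] mem=[0,0,0,3]
After op 10 (+): stack=[0,0,4] mem=[0,0,0,3]
After op 11 (+): stack=[0,4] mem=[0,0,0,3]

Answer: [0, 4]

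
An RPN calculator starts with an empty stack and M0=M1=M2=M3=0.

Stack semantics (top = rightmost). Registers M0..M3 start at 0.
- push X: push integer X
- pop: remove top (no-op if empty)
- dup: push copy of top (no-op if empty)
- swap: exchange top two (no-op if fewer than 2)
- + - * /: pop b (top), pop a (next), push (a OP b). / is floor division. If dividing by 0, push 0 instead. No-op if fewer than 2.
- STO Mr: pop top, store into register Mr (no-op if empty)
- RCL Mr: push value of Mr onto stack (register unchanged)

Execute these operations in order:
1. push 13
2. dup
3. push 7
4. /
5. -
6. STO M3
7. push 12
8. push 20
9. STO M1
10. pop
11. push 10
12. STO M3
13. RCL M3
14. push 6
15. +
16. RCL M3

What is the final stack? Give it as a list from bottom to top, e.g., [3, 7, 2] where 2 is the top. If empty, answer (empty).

Answer: [16, 10]

Derivation:
After op 1 (push 13): stack=[13] mem=[0,0,0,0]
After op 2 (dup): stack=[13,13] mem=[0,0,0,0]
After op 3 (push 7): stack=[13,13,7] mem=[0,0,0,0]
After op 4 (/): stack=[13,1] mem=[0,0,0,0]
After op 5 (-): stack=[12] mem=[0,0,0,0]
After op 6 (STO M3): stack=[empty] mem=[0,0,0,12]
After op 7 (push 12): stack=[12] mem=[0,0,0,12]
After op 8 (push 20): stack=[12,20] mem=[0,0,0,12]
After op 9 (STO M1): stack=[12] mem=[0,20,0,12]
After op 10 (pop): stack=[empty] mem=[0,20,0,12]
After op 11 (push 10): stack=[10] mem=[0,20,0,12]
After op 12 (STO M3): stack=[empty] mem=[0,20,0,10]
After op 13 (RCL M3): stack=[10] mem=[0,20,0,10]
After op 14 (push 6): stack=[10,6] mem=[0,20,0,10]
After op 15 (+): stack=[16] mem=[0,20,0,10]
After op 16 (RCL M3): stack=[16,10] mem=[0,20,0,10]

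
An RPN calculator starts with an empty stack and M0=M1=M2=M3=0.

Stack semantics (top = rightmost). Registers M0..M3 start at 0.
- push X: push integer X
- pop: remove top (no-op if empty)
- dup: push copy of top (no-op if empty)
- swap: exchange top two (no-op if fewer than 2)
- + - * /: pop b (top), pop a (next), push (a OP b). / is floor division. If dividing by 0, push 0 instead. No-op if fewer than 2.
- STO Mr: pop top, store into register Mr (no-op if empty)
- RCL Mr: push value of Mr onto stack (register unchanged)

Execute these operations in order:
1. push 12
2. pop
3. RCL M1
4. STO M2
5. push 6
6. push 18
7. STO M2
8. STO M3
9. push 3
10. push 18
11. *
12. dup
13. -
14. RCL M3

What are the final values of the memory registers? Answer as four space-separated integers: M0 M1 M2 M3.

Answer: 0 0 18 6

Derivation:
After op 1 (push 12): stack=[12] mem=[0,0,0,0]
After op 2 (pop): stack=[empty] mem=[0,0,0,0]
After op 3 (RCL M1): stack=[0] mem=[0,0,0,0]
After op 4 (STO M2): stack=[empty] mem=[0,0,0,0]
After op 5 (push 6): stack=[6] mem=[0,0,0,0]
After op 6 (push 18): stack=[6,18] mem=[0,0,0,0]
After op 7 (STO M2): stack=[6] mem=[0,0,18,0]
After op 8 (STO M3): stack=[empty] mem=[0,0,18,6]
After op 9 (push 3): stack=[3] mem=[0,0,18,6]
After op 10 (push 18): stack=[3,18] mem=[0,0,18,6]
After op 11 (*): stack=[54] mem=[0,0,18,6]
After op 12 (dup): stack=[54,54] mem=[0,0,18,6]
After op 13 (-): stack=[0] mem=[0,0,18,6]
After op 14 (RCL M3): stack=[0,6] mem=[0,0,18,6]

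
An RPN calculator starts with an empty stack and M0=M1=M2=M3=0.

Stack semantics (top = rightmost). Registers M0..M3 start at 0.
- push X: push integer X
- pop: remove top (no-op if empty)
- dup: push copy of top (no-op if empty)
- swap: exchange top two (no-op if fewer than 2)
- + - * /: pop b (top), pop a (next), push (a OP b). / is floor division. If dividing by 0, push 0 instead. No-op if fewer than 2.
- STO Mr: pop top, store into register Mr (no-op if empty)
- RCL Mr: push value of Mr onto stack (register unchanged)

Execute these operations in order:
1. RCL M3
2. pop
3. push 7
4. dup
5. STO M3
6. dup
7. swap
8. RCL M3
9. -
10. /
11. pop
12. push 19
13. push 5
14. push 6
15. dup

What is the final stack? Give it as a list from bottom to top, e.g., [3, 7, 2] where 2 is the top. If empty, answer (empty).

Answer: [19, 5, 6, 6]

Derivation:
After op 1 (RCL M3): stack=[0] mem=[0,0,0,0]
After op 2 (pop): stack=[empty] mem=[0,0,0,0]
After op 3 (push 7): stack=[7] mem=[0,0,0,0]
After op 4 (dup): stack=[7,7] mem=[0,0,0,0]
After op 5 (STO M3): stack=[7] mem=[0,0,0,7]
After op 6 (dup): stack=[7,7] mem=[0,0,0,7]
After op 7 (swap): stack=[7,7] mem=[0,0,0,7]
After op 8 (RCL M3): stack=[7,7,7] mem=[0,0,0,7]
After op 9 (-): stack=[7,0] mem=[0,0,0,7]
After op 10 (/): stack=[0] mem=[0,0,0,7]
After op 11 (pop): stack=[empty] mem=[0,0,0,7]
After op 12 (push 19): stack=[19] mem=[0,0,0,7]
After op 13 (push 5): stack=[19,5] mem=[0,0,0,7]
After op 14 (push 6): stack=[19,5,6] mem=[0,0,0,7]
After op 15 (dup): stack=[19,5,6,6] mem=[0,0,0,7]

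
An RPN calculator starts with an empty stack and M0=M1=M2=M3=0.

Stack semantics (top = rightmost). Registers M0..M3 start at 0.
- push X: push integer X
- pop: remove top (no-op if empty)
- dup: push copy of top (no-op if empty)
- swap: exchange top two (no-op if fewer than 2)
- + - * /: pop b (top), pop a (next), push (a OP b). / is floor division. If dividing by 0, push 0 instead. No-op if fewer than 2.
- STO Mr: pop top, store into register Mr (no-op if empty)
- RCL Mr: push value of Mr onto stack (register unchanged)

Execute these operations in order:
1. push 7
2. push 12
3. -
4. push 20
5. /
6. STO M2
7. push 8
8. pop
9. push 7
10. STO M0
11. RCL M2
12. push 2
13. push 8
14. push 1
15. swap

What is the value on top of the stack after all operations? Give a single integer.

After op 1 (push 7): stack=[7] mem=[0,0,0,0]
After op 2 (push 12): stack=[7,12] mem=[0,0,0,0]
After op 3 (-): stack=[-5] mem=[0,0,0,0]
After op 4 (push 20): stack=[-5,20] mem=[0,0,0,0]
After op 5 (/): stack=[-1] mem=[0,0,0,0]
After op 6 (STO M2): stack=[empty] mem=[0,0,-1,0]
After op 7 (push 8): stack=[8] mem=[0,0,-1,0]
After op 8 (pop): stack=[empty] mem=[0,0,-1,0]
After op 9 (push 7): stack=[7] mem=[0,0,-1,0]
After op 10 (STO M0): stack=[empty] mem=[7,0,-1,0]
After op 11 (RCL M2): stack=[-1] mem=[7,0,-1,0]
After op 12 (push 2): stack=[-1,2] mem=[7,0,-1,0]
After op 13 (push 8): stack=[-1,2,8] mem=[7,0,-1,0]
After op 14 (push 1): stack=[-1,2,8,1] mem=[7,0,-1,0]
After op 15 (swap): stack=[-1,2,1,8] mem=[7,0,-1,0]

Answer: 8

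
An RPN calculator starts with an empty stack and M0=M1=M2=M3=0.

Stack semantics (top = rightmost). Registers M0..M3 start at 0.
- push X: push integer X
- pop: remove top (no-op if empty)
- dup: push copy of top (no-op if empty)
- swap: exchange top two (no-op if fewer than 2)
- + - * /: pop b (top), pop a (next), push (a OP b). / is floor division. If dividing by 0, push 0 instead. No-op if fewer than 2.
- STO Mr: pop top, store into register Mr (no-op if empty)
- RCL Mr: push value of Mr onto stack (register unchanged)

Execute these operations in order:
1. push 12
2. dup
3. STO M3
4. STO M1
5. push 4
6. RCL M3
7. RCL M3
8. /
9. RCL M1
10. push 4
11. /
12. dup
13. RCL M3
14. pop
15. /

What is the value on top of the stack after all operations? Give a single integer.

After op 1 (push 12): stack=[12] mem=[0,0,0,0]
After op 2 (dup): stack=[12,12] mem=[0,0,0,0]
After op 3 (STO M3): stack=[12] mem=[0,0,0,12]
After op 4 (STO M1): stack=[empty] mem=[0,12,0,12]
After op 5 (push 4): stack=[4] mem=[0,12,0,12]
After op 6 (RCL M3): stack=[4,12] mem=[0,12,0,12]
After op 7 (RCL M3): stack=[4,12,12] mem=[0,12,0,12]
After op 8 (/): stack=[4,1] mem=[0,12,0,12]
After op 9 (RCL M1): stack=[4,1,12] mem=[0,12,0,12]
After op 10 (push 4): stack=[4,1,12,4] mem=[0,12,0,12]
After op 11 (/): stack=[4,1,3] mem=[0,12,0,12]
After op 12 (dup): stack=[4,1,3,3] mem=[0,12,0,12]
After op 13 (RCL M3): stack=[4,1,3,3,12] mem=[0,12,0,12]
After op 14 (pop): stack=[4,1,3,3] mem=[0,12,0,12]
After op 15 (/): stack=[4,1,1] mem=[0,12,0,12]

Answer: 1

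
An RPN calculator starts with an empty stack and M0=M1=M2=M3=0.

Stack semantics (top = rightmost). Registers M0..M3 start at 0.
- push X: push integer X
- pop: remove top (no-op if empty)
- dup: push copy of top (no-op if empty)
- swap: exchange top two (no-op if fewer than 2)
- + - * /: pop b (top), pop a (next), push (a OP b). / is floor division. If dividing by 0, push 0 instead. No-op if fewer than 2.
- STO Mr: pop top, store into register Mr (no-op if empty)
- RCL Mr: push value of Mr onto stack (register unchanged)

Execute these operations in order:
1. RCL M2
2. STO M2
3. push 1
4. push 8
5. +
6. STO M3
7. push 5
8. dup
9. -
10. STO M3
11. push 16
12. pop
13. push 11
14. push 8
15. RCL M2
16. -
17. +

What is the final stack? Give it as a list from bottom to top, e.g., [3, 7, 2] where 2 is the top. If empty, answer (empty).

After op 1 (RCL M2): stack=[0] mem=[0,0,0,0]
After op 2 (STO M2): stack=[empty] mem=[0,0,0,0]
After op 3 (push 1): stack=[1] mem=[0,0,0,0]
After op 4 (push 8): stack=[1,8] mem=[0,0,0,0]
After op 5 (+): stack=[9] mem=[0,0,0,0]
After op 6 (STO M3): stack=[empty] mem=[0,0,0,9]
After op 7 (push 5): stack=[5] mem=[0,0,0,9]
After op 8 (dup): stack=[5,5] mem=[0,0,0,9]
After op 9 (-): stack=[0] mem=[0,0,0,9]
After op 10 (STO M3): stack=[empty] mem=[0,0,0,0]
After op 11 (push 16): stack=[16] mem=[0,0,0,0]
After op 12 (pop): stack=[empty] mem=[0,0,0,0]
After op 13 (push 11): stack=[11] mem=[0,0,0,0]
After op 14 (push 8): stack=[11,8] mem=[0,0,0,0]
After op 15 (RCL M2): stack=[11,8,0] mem=[0,0,0,0]
After op 16 (-): stack=[11,8] mem=[0,0,0,0]
After op 17 (+): stack=[19] mem=[0,0,0,0]

Answer: [19]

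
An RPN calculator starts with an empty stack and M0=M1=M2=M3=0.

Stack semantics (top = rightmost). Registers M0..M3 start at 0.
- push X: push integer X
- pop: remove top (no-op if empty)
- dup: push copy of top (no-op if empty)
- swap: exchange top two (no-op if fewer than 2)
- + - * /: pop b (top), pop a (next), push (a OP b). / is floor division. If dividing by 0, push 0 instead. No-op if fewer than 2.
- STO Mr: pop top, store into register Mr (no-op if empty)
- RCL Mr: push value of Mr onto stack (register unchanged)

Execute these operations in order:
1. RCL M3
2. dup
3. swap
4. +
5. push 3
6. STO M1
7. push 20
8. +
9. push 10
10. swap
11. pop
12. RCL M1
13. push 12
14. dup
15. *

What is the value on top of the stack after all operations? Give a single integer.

After op 1 (RCL M3): stack=[0] mem=[0,0,0,0]
After op 2 (dup): stack=[0,0] mem=[0,0,0,0]
After op 3 (swap): stack=[0,0] mem=[0,0,0,0]
After op 4 (+): stack=[0] mem=[0,0,0,0]
After op 5 (push 3): stack=[0,3] mem=[0,0,0,0]
After op 6 (STO M1): stack=[0] mem=[0,3,0,0]
After op 7 (push 20): stack=[0,20] mem=[0,3,0,0]
After op 8 (+): stack=[20] mem=[0,3,0,0]
After op 9 (push 10): stack=[20,10] mem=[0,3,0,0]
After op 10 (swap): stack=[10,20] mem=[0,3,0,0]
After op 11 (pop): stack=[10] mem=[0,3,0,0]
After op 12 (RCL M1): stack=[10,3] mem=[0,3,0,0]
After op 13 (push 12): stack=[10,3,12] mem=[0,3,0,0]
After op 14 (dup): stack=[10,3,12,12] mem=[0,3,0,0]
After op 15 (*): stack=[10,3,144] mem=[0,3,0,0]

Answer: 144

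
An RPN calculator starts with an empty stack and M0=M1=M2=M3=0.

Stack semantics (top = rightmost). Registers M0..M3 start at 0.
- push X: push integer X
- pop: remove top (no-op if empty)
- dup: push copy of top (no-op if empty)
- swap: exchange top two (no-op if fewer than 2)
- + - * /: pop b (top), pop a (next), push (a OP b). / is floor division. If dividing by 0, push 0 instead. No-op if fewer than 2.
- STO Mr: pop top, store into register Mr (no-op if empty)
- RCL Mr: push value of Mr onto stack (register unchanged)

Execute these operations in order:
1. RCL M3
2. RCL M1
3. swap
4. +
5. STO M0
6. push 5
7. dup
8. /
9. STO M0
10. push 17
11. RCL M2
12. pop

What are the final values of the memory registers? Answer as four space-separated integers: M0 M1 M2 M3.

Answer: 1 0 0 0

Derivation:
After op 1 (RCL M3): stack=[0] mem=[0,0,0,0]
After op 2 (RCL M1): stack=[0,0] mem=[0,0,0,0]
After op 3 (swap): stack=[0,0] mem=[0,0,0,0]
After op 4 (+): stack=[0] mem=[0,0,0,0]
After op 5 (STO M0): stack=[empty] mem=[0,0,0,0]
After op 6 (push 5): stack=[5] mem=[0,0,0,0]
After op 7 (dup): stack=[5,5] mem=[0,0,0,0]
After op 8 (/): stack=[1] mem=[0,0,0,0]
After op 9 (STO M0): stack=[empty] mem=[1,0,0,0]
After op 10 (push 17): stack=[17] mem=[1,0,0,0]
After op 11 (RCL M2): stack=[17,0] mem=[1,0,0,0]
After op 12 (pop): stack=[17] mem=[1,0,0,0]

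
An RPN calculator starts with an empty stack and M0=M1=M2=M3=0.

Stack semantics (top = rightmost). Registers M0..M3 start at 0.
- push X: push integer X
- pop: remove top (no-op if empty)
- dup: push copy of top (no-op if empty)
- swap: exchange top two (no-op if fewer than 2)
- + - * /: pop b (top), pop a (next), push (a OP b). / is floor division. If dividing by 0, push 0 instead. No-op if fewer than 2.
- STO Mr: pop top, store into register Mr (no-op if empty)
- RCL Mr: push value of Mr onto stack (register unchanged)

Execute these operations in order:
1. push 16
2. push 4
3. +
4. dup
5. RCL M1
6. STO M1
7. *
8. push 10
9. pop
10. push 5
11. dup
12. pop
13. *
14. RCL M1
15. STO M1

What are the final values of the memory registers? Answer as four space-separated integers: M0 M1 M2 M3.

Answer: 0 0 0 0

Derivation:
After op 1 (push 16): stack=[16] mem=[0,0,0,0]
After op 2 (push 4): stack=[16,4] mem=[0,0,0,0]
After op 3 (+): stack=[20] mem=[0,0,0,0]
After op 4 (dup): stack=[20,20] mem=[0,0,0,0]
After op 5 (RCL M1): stack=[20,20,0] mem=[0,0,0,0]
After op 6 (STO M1): stack=[20,20] mem=[0,0,0,0]
After op 7 (*): stack=[400] mem=[0,0,0,0]
After op 8 (push 10): stack=[400,10] mem=[0,0,0,0]
After op 9 (pop): stack=[400] mem=[0,0,0,0]
After op 10 (push 5): stack=[400,5] mem=[0,0,0,0]
After op 11 (dup): stack=[400,5,5] mem=[0,0,0,0]
After op 12 (pop): stack=[400,5] mem=[0,0,0,0]
After op 13 (*): stack=[2000] mem=[0,0,0,0]
After op 14 (RCL M1): stack=[2000,0] mem=[0,0,0,0]
After op 15 (STO M1): stack=[2000] mem=[0,0,0,0]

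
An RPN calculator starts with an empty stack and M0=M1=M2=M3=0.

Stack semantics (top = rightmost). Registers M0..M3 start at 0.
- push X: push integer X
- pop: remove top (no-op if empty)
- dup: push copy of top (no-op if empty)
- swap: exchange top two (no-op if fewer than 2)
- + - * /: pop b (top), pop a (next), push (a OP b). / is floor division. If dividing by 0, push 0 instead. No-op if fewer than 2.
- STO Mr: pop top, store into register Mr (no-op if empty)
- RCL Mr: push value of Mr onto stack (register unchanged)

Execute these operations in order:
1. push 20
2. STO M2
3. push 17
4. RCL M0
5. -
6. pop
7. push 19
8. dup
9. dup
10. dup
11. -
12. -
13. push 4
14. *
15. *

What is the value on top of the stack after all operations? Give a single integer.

After op 1 (push 20): stack=[20] mem=[0,0,0,0]
After op 2 (STO M2): stack=[empty] mem=[0,0,20,0]
After op 3 (push 17): stack=[17] mem=[0,0,20,0]
After op 4 (RCL M0): stack=[17,0] mem=[0,0,20,0]
After op 5 (-): stack=[17] mem=[0,0,20,0]
After op 6 (pop): stack=[empty] mem=[0,0,20,0]
After op 7 (push 19): stack=[19] mem=[0,0,20,0]
After op 8 (dup): stack=[19,19] mem=[0,0,20,0]
After op 9 (dup): stack=[19,19,19] mem=[0,0,20,0]
After op 10 (dup): stack=[19,19,19,19] mem=[0,0,20,0]
After op 11 (-): stack=[19,19,0] mem=[0,0,20,0]
After op 12 (-): stack=[19,19] mem=[0,0,20,0]
After op 13 (push 4): stack=[19,19,4] mem=[0,0,20,0]
After op 14 (*): stack=[19,76] mem=[0,0,20,0]
After op 15 (*): stack=[1444] mem=[0,0,20,0]

Answer: 1444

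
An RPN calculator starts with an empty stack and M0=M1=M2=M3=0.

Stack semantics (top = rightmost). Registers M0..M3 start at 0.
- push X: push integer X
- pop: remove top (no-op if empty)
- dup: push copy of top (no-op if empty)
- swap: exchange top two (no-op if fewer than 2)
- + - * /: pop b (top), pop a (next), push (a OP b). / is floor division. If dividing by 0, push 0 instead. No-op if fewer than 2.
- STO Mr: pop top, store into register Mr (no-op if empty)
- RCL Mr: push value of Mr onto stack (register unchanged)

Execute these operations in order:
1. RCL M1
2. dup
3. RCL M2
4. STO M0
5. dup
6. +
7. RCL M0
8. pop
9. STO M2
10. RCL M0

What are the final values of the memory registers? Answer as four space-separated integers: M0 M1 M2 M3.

After op 1 (RCL M1): stack=[0] mem=[0,0,0,0]
After op 2 (dup): stack=[0,0] mem=[0,0,0,0]
After op 3 (RCL M2): stack=[0,0,0] mem=[0,0,0,0]
After op 4 (STO M0): stack=[0,0] mem=[0,0,0,0]
After op 5 (dup): stack=[0,0,0] mem=[0,0,0,0]
After op 6 (+): stack=[0,0] mem=[0,0,0,0]
After op 7 (RCL M0): stack=[0,0,0] mem=[0,0,0,0]
After op 8 (pop): stack=[0,0] mem=[0,0,0,0]
After op 9 (STO M2): stack=[0] mem=[0,0,0,0]
After op 10 (RCL M0): stack=[0,0] mem=[0,0,0,0]

Answer: 0 0 0 0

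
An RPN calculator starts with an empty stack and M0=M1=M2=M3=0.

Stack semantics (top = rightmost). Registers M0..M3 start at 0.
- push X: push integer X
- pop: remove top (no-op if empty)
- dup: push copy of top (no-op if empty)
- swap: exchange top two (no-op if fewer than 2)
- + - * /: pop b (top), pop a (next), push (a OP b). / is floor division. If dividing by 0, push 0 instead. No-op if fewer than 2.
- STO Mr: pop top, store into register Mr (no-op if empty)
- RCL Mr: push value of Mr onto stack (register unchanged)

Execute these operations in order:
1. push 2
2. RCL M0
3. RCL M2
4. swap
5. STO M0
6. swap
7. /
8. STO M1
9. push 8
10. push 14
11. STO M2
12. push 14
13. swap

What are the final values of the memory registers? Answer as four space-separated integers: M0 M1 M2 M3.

After op 1 (push 2): stack=[2] mem=[0,0,0,0]
After op 2 (RCL M0): stack=[2,0] mem=[0,0,0,0]
After op 3 (RCL M2): stack=[2,0,0] mem=[0,0,0,0]
After op 4 (swap): stack=[2,0,0] mem=[0,0,0,0]
After op 5 (STO M0): stack=[2,0] mem=[0,0,0,0]
After op 6 (swap): stack=[0,2] mem=[0,0,0,0]
After op 7 (/): stack=[0] mem=[0,0,0,0]
After op 8 (STO M1): stack=[empty] mem=[0,0,0,0]
After op 9 (push 8): stack=[8] mem=[0,0,0,0]
After op 10 (push 14): stack=[8,14] mem=[0,0,0,0]
After op 11 (STO M2): stack=[8] mem=[0,0,14,0]
After op 12 (push 14): stack=[8,14] mem=[0,0,14,0]
After op 13 (swap): stack=[14,8] mem=[0,0,14,0]

Answer: 0 0 14 0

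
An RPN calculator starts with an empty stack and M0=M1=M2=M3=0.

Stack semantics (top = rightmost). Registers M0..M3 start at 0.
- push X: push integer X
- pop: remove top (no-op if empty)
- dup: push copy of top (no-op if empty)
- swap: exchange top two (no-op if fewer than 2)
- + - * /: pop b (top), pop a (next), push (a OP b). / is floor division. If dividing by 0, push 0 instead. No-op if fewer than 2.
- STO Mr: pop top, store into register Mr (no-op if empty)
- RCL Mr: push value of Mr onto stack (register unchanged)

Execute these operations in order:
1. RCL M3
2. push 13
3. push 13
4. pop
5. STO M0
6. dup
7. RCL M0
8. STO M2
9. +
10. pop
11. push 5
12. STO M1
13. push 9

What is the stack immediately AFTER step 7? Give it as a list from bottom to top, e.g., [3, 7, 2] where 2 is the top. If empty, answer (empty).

After op 1 (RCL M3): stack=[0] mem=[0,0,0,0]
After op 2 (push 13): stack=[0,13] mem=[0,0,0,0]
After op 3 (push 13): stack=[0,13,13] mem=[0,0,0,0]
After op 4 (pop): stack=[0,13] mem=[0,0,0,0]
After op 5 (STO M0): stack=[0] mem=[13,0,0,0]
After op 6 (dup): stack=[0,0] mem=[13,0,0,0]
After op 7 (RCL M0): stack=[0,0,13] mem=[13,0,0,0]

[0, 0, 13]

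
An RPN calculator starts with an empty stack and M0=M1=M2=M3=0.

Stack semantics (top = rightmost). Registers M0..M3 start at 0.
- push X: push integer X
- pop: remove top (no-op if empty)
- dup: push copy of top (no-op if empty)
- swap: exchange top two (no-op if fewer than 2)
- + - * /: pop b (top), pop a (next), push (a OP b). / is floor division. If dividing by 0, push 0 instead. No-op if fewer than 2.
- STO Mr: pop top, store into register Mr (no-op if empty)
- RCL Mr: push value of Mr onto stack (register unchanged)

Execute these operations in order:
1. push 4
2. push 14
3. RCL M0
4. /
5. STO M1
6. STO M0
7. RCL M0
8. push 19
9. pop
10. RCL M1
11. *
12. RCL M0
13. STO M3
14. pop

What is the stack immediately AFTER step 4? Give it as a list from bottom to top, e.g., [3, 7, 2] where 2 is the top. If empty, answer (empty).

After op 1 (push 4): stack=[4] mem=[0,0,0,0]
After op 2 (push 14): stack=[4,14] mem=[0,0,0,0]
After op 3 (RCL M0): stack=[4,14,0] mem=[0,0,0,0]
After op 4 (/): stack=[4,0] mem=[0,0,0,0]

[4, 0]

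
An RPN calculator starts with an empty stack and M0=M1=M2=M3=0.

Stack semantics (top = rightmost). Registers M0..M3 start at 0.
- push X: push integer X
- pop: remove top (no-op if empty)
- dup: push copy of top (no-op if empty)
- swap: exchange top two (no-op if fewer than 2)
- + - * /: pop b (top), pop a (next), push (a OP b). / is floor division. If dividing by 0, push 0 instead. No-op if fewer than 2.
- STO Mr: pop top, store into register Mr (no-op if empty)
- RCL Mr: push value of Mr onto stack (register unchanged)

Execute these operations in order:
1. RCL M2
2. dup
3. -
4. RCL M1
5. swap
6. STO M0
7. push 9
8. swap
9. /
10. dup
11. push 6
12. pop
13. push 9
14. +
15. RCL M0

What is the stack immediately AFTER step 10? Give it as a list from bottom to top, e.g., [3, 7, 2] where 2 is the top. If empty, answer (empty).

After op 1 (RCL M2): stack=[0] mem=[0,0,0,0]
After op 2 (dup): stack=[0,0] mem=[0,0,0,0]
After op 3 (-): stack=[0] mem=[0,0,0,0]
After op 4 (RCL M1): stack=[0,0] mem=[0,0,0,0]
After op 5 (swap): stack=[0,0] mem=[0,0,0,0]
After op 6 (STO M0): stack=[0] mem=[0,0,0,0]
After op 7 (push 9): stack=[0,9] mem=[0,0,0,0]
After op 8 (swap): stack=[9,0] mem=[0,0,0,0]
After op 9 (/): stack=[0] mem=[0,0,0,0]
After op 10 (dup): stack=[0,0] mem=[0,0,0,0]

[0, 0]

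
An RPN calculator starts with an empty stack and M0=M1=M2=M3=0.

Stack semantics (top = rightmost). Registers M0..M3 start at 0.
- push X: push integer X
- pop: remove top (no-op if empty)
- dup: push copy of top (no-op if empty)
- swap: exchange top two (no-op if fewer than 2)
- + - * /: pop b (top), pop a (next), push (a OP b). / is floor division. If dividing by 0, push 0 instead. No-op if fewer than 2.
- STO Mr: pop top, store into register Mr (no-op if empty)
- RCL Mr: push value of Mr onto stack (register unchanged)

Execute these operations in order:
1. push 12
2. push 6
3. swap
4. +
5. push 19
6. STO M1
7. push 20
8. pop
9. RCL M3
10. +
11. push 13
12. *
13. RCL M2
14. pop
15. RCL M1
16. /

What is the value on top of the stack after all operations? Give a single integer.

After op 1 (push 12): stack=[12] mem=[0,0,0,0]
After op 2 (push 6): stack=[12,6] mem=[0,0,0,0]
After op 3 (swap): stack=[6,12] mem=[0,0,0,0]
After op 4 (+): stack=[18] mem=[0,0,0,0]
After op 5 (push 19): stack=[18,19] mem=[0,0,0,0]
After op 6 (STO M1): stack=[18] mem=[0,19,0,0]
After op 7 (push 20): stack=[18,20] mem=[0,19,0,0]
After op 8 (pop): stack=[18] mem=[0,19,0,0]
After op 9 (RCL M3): stack=[18,0] mem=[0,19,0,0]
After op 10 (+): stack=[18] mem=[0,19,0,0]
After op 11 (push 13): stack=[18,13] mem=[0,19,0,0]
After op 12 (*): stack=[234] mem=[0,19,0,0]
After op 13 (RCL M2): stack=[234,0] mem=[0,19,0,0]
After op 14 (pop): stack=[234] mem=[0,19,0,0]
After op 15 (RCL M1): stack=[234,19] mem=[0,19,0,0]
After op 16 (/): stack=[12] mem=[0,19,0,0]

Answer: 12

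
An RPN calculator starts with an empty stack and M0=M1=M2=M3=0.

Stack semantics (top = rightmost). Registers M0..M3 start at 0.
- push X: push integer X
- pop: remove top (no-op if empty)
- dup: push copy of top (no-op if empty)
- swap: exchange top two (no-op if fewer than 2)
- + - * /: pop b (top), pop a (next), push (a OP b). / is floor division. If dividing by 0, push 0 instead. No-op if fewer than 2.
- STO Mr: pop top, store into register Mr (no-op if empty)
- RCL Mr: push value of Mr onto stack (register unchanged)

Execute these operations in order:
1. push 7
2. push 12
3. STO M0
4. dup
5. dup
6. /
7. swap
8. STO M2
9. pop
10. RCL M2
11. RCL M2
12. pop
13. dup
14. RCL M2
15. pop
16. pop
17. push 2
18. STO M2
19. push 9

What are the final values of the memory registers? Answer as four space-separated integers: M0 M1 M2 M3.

Answer: 12 0 2 0

Derivation:
After op 1 (push 7): stack=[7] mem=[0,0,0,0]
After op 2 (push 12): stack=[7,12] mem=[0,0,0,0]
After op 3 (STO M0): stack=[7] mem=[12,0,0,0]
After op 4 (dup): stack=[7,7] mem=[12,0,0,0]
After op 5 (dup): stack=[7,7,7] mem=[12,0,0,0]
After op 6 (/): stack=[7,1] mem=[12,0,0,0]
After op 7 (swap): stack=[1,7] mem=[12,0,0,0]
After op 8 (STO M2): stack=[1] mem=[12,0,7,0]
After op 9 (pop): stack=[empty] mem=[12,0,7,0]
After op 10 (RCL M2): stack=[7] mem=[12,0,7,0]
After op 11 (RCL M2): stack=[7,7] mem=[12,0,7,0]
After op 12 (pop): stack=[7] mem=[12,0,7,0]
After op 13 (dup): stack=[7,7] mem=[12,0,7,0]
After op 14 (RCL M2): stack=[7,7,7] mem=[12,0,7,0]
After op 15 (pop): stack=[7,7] mem=[12,0,7,0]
After op 16 (pop): stack=[7] mem=[12,0,7,0]
After op 17 (push 2): stack=[7,2] mem=[12,0,7,0]
After op 18 (STO M2): stack=[7] mem=[12,0,2,0]
After op 19 (push 9): stack=[7,9] mem=[12,0,2,0]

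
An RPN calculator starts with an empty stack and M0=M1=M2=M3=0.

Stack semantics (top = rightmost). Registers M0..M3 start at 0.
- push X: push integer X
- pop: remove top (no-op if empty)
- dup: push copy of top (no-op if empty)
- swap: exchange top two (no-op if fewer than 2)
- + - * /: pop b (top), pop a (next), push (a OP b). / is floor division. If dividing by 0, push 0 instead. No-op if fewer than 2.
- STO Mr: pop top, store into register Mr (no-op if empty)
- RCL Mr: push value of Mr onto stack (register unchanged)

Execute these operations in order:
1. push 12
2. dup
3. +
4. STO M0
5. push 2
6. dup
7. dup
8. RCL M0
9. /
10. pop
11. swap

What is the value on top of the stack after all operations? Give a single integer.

Answer: 2

Derivation:
After op 1 (push 12): stack=[12] mem=[0,0,0,0]
After op 2 (dup): stack=[12,12] mem=[0,0,0,0]
After op 3 (+): stack=[24] mem=[0,0,0,0]
After op 4 (STO M0): stack=[empty] mem=[24,0,0,0]
After op 5 (push 2): stack=[2] mem=[24,0,0,0]
After op 6 (dup): stack=[2,2] mem=[24,0,0,0]
After op 7 (dup): stack=[2,2,2] mem=[24,0,0,0]
After op 8 (RCL M0): stack=[2,2,2,24] mem=[24,0,0,0]
After op 9 (/): stack=[2,2,0] mem=[24,0,0,0]
After op 10 (pop): stack=[2,2] mem=[24,0,0,0]
After op 11 (swap): stack=[2,2] mem=[24,0,0,0]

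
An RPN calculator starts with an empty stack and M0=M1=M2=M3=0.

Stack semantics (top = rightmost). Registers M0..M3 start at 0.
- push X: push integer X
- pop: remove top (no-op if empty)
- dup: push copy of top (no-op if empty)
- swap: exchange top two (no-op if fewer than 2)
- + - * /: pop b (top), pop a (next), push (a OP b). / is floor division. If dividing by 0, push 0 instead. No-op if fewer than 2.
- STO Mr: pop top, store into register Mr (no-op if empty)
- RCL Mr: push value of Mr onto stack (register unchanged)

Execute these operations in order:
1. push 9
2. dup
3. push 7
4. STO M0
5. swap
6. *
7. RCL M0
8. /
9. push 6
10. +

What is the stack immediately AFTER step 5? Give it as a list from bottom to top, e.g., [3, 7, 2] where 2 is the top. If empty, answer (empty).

After op 1 (push 9): stack=[9] mem=[0,0,0,0]
After op 2 (dup): stack=[9,9] mem=[0,0,0,0]
After op 3 (push 7): stack=[9,9,7] mem=[0,0,0,0]
After op 4 (STO M0): stack=[9,9] mem=[7,0,0,0]
After op 5 (swap): stack=[9,9] mem=[7,0,0,0]

[9, 9]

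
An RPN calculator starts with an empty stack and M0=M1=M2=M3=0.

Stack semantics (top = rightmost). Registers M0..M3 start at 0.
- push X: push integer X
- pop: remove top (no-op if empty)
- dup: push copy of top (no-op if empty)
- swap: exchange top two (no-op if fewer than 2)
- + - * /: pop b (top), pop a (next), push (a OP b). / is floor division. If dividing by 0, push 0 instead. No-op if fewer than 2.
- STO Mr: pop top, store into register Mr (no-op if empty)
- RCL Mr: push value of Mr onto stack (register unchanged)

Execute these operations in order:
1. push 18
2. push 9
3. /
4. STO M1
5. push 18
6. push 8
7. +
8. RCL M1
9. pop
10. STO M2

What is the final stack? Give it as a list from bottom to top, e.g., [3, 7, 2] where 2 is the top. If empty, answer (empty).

After op 1 (push 18): stack=[18] mem=[0,0,0,0]
After op 2 (push 9): stack=[18,9] mem=[0,0,0,0]
After op 3 (/): stack=[2] mem=[0,0,0,0]
After op 4 (STO M1): stack=[empty] mem=[0,2,0,0]
After op 5 (push 18): stack=[18] mem=[0,2,0,0]
After op 6 (push 8): stack=[18,8] mem=[0,2,0,0]
After op 7 (+): stack=[26] mem=[0,2,0,0]
After op 8 (RCL M1): stack=[26,2] mem=[0,2,0,0]
After op 9 (pop): stack=[26] mem=[0,2,0,0]
After op 10 (STO M2): stack=[empty] mem=[0,2,26,0]

Answer: (empty)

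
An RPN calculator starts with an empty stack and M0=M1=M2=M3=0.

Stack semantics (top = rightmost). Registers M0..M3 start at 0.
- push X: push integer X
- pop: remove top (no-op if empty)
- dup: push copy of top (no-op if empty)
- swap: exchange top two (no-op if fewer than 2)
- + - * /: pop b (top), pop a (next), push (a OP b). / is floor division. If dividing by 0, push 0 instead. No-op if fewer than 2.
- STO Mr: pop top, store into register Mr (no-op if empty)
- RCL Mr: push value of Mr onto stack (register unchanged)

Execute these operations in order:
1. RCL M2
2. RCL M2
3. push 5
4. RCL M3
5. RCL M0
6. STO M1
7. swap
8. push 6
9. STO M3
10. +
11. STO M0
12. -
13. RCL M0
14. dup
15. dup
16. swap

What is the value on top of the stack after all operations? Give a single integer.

Answer: 5

Derivation:
After op 1 (RCL M2): stack=[0] mem=[0,0,0,0]
After op 2 (RCL M2): stack=[0,0] mem=[0,0,0,0]
After op 3 (push 5): stack=[0,0,5] mem=[0,0,0,0]
After op 4 (RCL M3): stack=[0,0,5,0] mem=[0,0,0,0]
After op 5 (RCL M0): stack=[0,0,5,0,0] mem=[0,0,0,0]
After op 6 (STO M1): stack=[0,0,5,0] mem=[0,0,0,0]
After op 7 (swap): stack=[0,0,0,5] mem=[0,0,0,0]
After op 8 (push 6): stack=[0,0,0,5,6] mem=[0,0,0,0]
After op 9 (STO M3): stack=[0,0,0,5] mem=[0,0,0,6]
After op 10 (+): stack=[0,0,5] mem=[0,0,0,6]
After op 11 (STO M0): stack=[0,0] mem=[5,0,0,6]
After op 12 (-): stack=[0] mem=[5,0,0,6]
After op 13 (RCL M0): stack=[0,5] mem=[5,0,0,6]
After op 14 (dup): stack=[0,5,5] mem=[5,0,0,6]
After op 15 (dup): stack=[0,5,5,5] mem=[5,0,0,6]
After op 16 (swap): stack=[0,5,5,5] mem=[5,0,0,6]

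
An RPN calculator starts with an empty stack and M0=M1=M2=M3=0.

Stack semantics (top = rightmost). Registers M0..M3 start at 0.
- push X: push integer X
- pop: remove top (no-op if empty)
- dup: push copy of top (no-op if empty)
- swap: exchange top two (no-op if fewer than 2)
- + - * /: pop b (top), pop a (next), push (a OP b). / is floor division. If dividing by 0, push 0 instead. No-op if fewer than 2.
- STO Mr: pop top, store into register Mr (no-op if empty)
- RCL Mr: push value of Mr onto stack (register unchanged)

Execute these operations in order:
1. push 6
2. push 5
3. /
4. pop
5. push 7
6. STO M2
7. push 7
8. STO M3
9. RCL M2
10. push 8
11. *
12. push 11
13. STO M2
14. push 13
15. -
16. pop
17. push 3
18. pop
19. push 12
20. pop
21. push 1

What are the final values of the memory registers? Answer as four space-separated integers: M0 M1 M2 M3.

Answer: 0 0 11 7

Derivation:
After op 1 (push 6): stack=[6] mem=[0,0,0,0]
After op 2 (push 5): stack=[6,5] mem=[0,0,0,0]
After op 3 (/): stack=[1] mem=[0,0,0,0]
After op 4 (pop): stack=[empty] mem=[0,0,0,0]
After op 5 (push 7): stack=[7] mem=[0,0,0,0]
After op 6 (STO M2): stack=[empty] mem=[0,0,7,0]
After op 7 (push 7): stack=[7] mem=[0,0,7,0]
After op 8 (STO M3): stack=[empty] mem=[0,0,7,7]
After op 9 (RCL M2): stack=[7] mem=[0,0,7,7]
After op 10 (push 8): stack=[7,8] mem=[0,0,7,7]
After op 11 (*): stack=[56] mem=[0,0,7,7]
After op 12 (push 11): stack=[56,11] mem=[0,0,7,7]
After op 13 (STO M2): stack=[56] mem=[0,0,11,7]
After op 14 (push 13): stack=[56,13] mem=[0,0,11,7]
After op 15 (-): stack=[43] mem=[0,0,11,7]
After op 16 (pop): stack=[empty] mem=[0,0,11,7]
After op 17 (push 3): stack=[3] mem=[0,0,11,7]
After op 18 (pop): stack=[empty] mem=[0,0,11,7]
After op 19 (push 12): stack=[12] mem=[0,0,11,7]
After op 20 (pop): stack=[empty] mem=[0,0,11,7]
After op 21 (push 1): stack=[1] mem=[0,0,11,7]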